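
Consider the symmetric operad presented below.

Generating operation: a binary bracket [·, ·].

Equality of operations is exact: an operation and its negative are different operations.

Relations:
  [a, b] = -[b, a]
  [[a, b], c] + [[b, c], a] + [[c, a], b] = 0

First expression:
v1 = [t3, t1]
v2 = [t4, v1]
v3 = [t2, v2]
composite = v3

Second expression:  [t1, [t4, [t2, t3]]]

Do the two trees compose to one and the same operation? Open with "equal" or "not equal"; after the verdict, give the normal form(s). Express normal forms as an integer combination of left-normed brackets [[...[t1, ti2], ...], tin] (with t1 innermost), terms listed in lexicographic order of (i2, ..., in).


not equal; the first gives -[[[t1, t3], t4], t2] and the second -[[[t1, t2], t3], t4] + [[[t1, t3], t2], t4] + [[[t1, t4], t2], t3] - [[[t1, t4], t3], t2]

The first expression, normalized: -[[[t1, t3], t4], t2]
The second expression, normalized: -[[[t1, t2], t3], t4] + [[[t1, t3], t2], t4] + [[[t1, t4], t2], t3] - [[[t1, t4], t3], t2]
The normal forms differ: not equal.


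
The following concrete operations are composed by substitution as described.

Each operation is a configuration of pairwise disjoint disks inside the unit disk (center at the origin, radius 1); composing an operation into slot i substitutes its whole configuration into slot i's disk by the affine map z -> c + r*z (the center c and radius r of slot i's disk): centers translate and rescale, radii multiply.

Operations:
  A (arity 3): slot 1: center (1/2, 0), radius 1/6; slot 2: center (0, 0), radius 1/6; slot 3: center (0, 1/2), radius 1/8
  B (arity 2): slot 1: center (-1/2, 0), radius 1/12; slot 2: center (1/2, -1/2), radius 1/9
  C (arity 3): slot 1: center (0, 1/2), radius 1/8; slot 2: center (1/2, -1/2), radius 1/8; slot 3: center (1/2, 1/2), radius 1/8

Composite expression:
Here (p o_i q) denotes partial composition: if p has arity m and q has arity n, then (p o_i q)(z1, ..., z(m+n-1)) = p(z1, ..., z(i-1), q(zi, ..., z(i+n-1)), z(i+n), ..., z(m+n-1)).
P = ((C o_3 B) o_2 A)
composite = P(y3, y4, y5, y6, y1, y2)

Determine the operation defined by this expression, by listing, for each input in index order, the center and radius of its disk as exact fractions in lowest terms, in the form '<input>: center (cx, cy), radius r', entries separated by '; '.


y1: center (7/16, 1/2), radius 1/96; y2: center (9/16, 7/16), radius 1/72; y3: center (0, 1/2), radius 1/8; y4: center (9/16, -1/2), radius 1/48; y5: center (1/2, -1/2), radius 1/48; y6: center (1/2, -7/16), radius 1/64

Affine substitution under C: radii multiply and y-centers shift.
input y3: composing its 1 substitution step yields center (0, 1/2), radius 1/8
input y4: composing its 2 substitution steps yields center (9/16, -1/2), radius 1/48
input y5: composing its 2 substitution steps yields center (1/2, -1/2), radius 1/48
input y6: composing its 2 substitution steps yields center (1/2, -7/16), radius 1/64
input y1: composing its 2 substitution steps yields center (7/16, 1/2), radius 1/96
input y2: composing its 2 substitution steps yields center (9/16, 7/16), radius 1/72


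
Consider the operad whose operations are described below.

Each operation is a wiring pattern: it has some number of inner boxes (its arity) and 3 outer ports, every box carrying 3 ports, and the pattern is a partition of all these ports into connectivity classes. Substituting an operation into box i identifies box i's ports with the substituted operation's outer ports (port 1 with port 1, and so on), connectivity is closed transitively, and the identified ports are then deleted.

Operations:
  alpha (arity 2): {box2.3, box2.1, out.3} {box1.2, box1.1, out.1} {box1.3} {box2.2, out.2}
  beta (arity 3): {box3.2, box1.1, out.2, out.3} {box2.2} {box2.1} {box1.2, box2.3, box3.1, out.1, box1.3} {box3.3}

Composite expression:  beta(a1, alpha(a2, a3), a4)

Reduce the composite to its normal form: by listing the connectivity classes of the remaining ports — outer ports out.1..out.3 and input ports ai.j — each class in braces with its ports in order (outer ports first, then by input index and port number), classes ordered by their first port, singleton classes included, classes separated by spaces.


{out.1, a1.2, a1.3, a3.1, a3.3, a4.1} {out.2, out.3, a1.1, a4.2} {a2.1, a2.2} {a2.3} {a3.2} {a4.3}

Substituting into beta glues patterns; closure does the rest.
through alpha, on inputs (a2, a3): {out.1, a2.1, a2.2} {out.2, a3.2} {out.3, a3.1, a3.3} {a2.3} (out.j = stage outer ports)
through beta, on inputs (a1, a2, a3, a4): {out.1, a1.2, a1.3, a3.1, a3.3, a4.1} {out.2, out.3, a1.1, a4.2} {a2.1, a2.2} {a2.3} {a3.2} {a4.3} (out.j = stage outer ports)


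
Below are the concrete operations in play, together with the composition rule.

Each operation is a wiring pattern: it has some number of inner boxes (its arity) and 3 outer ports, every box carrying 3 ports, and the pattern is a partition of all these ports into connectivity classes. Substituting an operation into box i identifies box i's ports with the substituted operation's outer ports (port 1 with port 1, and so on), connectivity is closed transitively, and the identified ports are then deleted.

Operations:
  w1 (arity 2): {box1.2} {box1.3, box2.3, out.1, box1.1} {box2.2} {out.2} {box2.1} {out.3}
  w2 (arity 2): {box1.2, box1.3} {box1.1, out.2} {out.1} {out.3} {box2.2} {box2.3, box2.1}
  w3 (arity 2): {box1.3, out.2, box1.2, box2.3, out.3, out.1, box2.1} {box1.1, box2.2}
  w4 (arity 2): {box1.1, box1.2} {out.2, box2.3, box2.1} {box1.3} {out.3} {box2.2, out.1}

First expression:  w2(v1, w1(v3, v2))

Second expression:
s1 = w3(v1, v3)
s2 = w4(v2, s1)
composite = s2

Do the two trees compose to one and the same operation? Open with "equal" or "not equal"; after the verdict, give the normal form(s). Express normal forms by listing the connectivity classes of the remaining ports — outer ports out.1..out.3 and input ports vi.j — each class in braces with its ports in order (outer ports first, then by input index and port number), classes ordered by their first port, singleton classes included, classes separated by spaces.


not equal — first {out.1} {out.2, v1.1} {out.3} {v1.2, v1.3} {v2.1} {v2.2} {v2.3, v3.1, v3.3} {v3.2}, second {out.1, out.2, v1.2, v1.3, v3.1, v3.3} {out.3} {v1.1, v3.2} {v2.1, v2.2} {v2.3}


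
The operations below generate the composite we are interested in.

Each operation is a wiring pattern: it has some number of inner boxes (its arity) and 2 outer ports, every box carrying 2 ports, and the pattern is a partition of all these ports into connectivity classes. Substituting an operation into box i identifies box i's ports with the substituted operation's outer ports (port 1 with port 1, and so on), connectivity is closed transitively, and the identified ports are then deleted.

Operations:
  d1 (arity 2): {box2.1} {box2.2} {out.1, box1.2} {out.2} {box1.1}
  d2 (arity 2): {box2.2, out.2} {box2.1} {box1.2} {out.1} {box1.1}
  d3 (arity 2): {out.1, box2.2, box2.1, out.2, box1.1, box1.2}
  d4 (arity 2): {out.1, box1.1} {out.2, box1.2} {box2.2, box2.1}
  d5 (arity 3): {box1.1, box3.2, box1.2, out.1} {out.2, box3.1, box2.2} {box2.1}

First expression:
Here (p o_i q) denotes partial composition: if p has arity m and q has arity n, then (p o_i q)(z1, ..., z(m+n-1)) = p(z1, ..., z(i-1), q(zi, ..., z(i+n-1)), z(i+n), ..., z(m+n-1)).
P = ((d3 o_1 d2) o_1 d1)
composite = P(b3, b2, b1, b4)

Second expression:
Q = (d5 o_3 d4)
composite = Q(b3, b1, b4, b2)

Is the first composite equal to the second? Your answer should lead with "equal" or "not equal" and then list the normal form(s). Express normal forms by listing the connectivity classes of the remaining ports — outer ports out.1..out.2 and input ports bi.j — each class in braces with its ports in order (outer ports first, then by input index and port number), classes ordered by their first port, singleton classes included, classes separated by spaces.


not equal: they reduce to {out.1, out.2, b1.2, b4.1, b4.2} {b1.1} {b2.1} {b2.2} {b3.1} {b3.2} and {out.1, b3.1, b3.2, b4.2} {out.2, b1.2, b4.1} {b1.1} {b2.1, b2.2}

The first expression, normalized: {out.1, out.2, b1.2, b4.1, b4.2} {b1.1} {b2.1} {b2.2} {b3.1} {b3.2}
The second expression, normalized: {out.1, b3.1, b3.2, b4.2} {out.2, b1.2, b4.1} {b1.1} {b2.1, b2.2}
Distinct normal forms: not equal.


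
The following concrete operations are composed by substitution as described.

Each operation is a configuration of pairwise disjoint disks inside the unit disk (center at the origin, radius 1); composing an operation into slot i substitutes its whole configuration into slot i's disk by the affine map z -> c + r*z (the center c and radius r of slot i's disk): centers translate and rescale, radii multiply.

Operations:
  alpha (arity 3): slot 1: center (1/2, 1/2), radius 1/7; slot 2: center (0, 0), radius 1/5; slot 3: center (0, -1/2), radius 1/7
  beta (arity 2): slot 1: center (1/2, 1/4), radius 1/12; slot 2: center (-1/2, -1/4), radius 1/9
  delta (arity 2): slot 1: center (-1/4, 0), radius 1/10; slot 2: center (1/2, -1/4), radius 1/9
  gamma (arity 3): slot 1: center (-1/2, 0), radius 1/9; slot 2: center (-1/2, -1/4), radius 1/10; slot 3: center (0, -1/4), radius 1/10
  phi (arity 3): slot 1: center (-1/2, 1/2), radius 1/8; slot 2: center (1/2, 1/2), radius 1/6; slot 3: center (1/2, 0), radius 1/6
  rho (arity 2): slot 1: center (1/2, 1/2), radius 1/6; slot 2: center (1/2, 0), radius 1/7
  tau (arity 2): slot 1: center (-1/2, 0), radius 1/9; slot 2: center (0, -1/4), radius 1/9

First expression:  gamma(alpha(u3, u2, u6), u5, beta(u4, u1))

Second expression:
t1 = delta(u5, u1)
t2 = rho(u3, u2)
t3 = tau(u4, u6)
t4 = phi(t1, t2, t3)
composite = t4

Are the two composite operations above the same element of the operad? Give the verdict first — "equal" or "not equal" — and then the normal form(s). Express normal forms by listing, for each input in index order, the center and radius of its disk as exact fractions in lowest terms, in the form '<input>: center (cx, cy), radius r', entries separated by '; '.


not equal; first: u1: center (-1/20, -11/40), radius 1/90; u2: center (-1/2, 0), radius 1/45; u3: center (-4/9, 1/18), radius 1/63; u4: center (1/20, -9/40), radius 1/120; u5: center (-1/2, -1/4), radius 1/10; u6: center (-1/2, -1/18), radius 1/63; second: u1: center (-7/16, 15/32), radius 1/72; u2: center (7/12, 1/2), radius 1/42; u3: center (7/12, 7/12), radius 1/36; u4: center (5/12, 0), radius 1/54; u5: center (-17/32, 1/2), radius 1/80; u6: center (1/2, -1/24), radius 1/54

The first expression, normalized: u1: center (-1/20, -11/40), radius 1/90; u2: center (-1/2, 0), radius 1/45; u3: center (-4/9, 1/18), radius 1/63; u4: center (1/20, -9/40), radius 1/120; u5: center (-1/2, -1/4), radius 1/10; u6: center (-1/2, -1/18), radius 1/63
The second expression, normalized: u1: center (-7/16, 15/32), radius 1/72; u2: center (7/12, 1/2), radius 1/42; u3: center (7/12, 7/12), radius 1/36; u4: center (5/12, 0), radius 1/54; u5: center (-17/32, 1/2), radius 1/80; u6: center (1/2, -1/24), radius 1/54
The forms do not match — not equal.


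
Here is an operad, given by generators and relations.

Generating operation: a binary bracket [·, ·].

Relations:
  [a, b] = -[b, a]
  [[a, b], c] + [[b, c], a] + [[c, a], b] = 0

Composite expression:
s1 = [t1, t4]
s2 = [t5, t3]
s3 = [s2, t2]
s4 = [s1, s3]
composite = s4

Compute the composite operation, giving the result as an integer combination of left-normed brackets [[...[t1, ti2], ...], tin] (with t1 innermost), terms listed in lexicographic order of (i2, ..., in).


[[[[t1, t4], t2], t3], t5] - [[[[t1, t4], t2], t5], t3] - [[[[t1, t4], t3], t5], t2] + [[[[t1, t4], t5], t3], t2]

A multilinear Lie element is pinned by t1-initial words (t1 innermost).
Composite bracket: [[t1, t4], [[t5, t3], t2]]
Applying ab - ba throughout gives 16 signed words (2^4 = 16).
Collect the words opening with t1:
  word t1t4t2t3t5 has sign +1, contributing +[[[[t1, t4], t2], t3], t5]
  word t1t4t2t5t3 has sign -1, contributing -[[[[t1, t4], t2], t5], t3]
  word t1t4t3t5t2 has sign -1, contributing -[[[[t1, t4], t3], t5], t2]
  word t1t4t5t3t2 has sign +1, contributing +[[[[t1, t4], t5], t3], t2]


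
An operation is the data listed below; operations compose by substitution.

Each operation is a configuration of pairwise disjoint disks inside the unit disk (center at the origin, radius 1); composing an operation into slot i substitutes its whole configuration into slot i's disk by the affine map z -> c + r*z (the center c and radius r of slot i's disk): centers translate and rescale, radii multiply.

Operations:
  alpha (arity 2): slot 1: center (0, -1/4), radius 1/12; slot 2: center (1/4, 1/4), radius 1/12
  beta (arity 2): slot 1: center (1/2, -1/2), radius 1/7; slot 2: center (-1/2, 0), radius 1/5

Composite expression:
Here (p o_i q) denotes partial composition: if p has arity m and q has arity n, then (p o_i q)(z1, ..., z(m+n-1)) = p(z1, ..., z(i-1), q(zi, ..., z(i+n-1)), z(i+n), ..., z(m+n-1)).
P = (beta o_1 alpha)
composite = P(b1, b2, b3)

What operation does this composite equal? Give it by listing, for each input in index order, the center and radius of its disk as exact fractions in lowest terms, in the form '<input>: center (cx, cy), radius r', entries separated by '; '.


b1: center (1/2, -15/28), radius 1/84; b2: center (15/28, -13/28), radius 1/84; b3: center (-1/2, 0), radius 1/5

Only the slot chain above each b matters under beta; compose those maps.
for b1, the 2-step affine chain lands on center (1/2, -15/28), radius 1/84
for b2, the 2-step affine chain lands on center (15/28, -13/28), radius 1/84
for b3, the 1-step affine chain lands on center (-1/2, 0), radius 1/5


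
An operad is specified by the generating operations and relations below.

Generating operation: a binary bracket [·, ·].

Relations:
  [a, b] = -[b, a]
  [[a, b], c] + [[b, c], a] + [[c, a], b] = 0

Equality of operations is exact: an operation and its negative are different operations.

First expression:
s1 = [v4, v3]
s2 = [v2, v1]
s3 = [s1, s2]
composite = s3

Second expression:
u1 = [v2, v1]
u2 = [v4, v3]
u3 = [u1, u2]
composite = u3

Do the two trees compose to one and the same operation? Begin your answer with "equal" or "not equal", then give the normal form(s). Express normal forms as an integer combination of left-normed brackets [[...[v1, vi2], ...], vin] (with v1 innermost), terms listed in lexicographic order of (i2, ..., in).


not equal; the first gives -[[[v1, v2], v3], v4] + [[[v1, v2], v4], v3] and the second [[[v1, v2], v3], v4] - [[[v1, v2], v4], v3]

The first expression, normalized: -[[[v1, v2], v3], v4] + [[[v1, v2], v4], v3]
The second expression, normalized: [[[v1, v2], v3], v4] - [[[v1, v2], v4], v3]
The normal forms differ: not equal.


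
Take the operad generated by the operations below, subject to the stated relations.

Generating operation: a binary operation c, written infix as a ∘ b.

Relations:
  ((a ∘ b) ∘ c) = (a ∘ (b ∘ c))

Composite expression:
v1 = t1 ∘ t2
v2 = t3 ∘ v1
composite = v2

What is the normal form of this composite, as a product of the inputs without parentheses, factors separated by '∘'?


t3 ∘ t1 ∘ t2

All parenthesizations of c agree; list the t-inputs left to right.
(t1 ∘ t2) spells out as t1 ∘ t2
(t3 ∘ (t1 ∘ t2)) spells out as t3 ∘ t1 ∘ t2


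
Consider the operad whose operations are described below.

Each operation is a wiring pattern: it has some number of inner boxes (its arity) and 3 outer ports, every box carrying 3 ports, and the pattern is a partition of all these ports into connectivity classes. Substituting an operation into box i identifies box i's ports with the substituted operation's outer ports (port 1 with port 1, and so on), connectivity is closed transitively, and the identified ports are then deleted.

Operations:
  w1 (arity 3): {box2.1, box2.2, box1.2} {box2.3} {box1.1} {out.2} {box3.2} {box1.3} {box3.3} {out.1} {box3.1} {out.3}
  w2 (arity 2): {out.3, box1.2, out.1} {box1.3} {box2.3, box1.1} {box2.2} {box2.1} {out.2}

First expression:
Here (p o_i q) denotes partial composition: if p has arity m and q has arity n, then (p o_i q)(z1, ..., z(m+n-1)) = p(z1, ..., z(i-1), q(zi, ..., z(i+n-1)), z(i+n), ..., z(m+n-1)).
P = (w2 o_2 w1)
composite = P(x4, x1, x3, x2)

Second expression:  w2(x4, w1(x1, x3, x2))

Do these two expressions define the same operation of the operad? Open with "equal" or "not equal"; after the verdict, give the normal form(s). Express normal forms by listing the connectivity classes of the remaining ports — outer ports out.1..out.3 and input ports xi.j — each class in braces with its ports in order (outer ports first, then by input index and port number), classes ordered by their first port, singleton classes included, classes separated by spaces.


The first composite normalizes to {out.1, out.3, x4.2} {out.2} {x1.1} {x1.2, x3.1, x3.2} {x1.3} {x2.1} {x2.2} {x2.3} {x3.3} {x4.1} {x4.3}
The second composite normalizes to {out.1, out.3, x4.2} {out.2} {x1.1} {x1.2, x3.1, x3.2} {x1.3} {x2.1} {x2.2} {x2.3} {x3.3} {x4.1} {x4.3}
Identical normal forms: equal.

equal; both compose to {out.1, out.3, x4.2} {out.2} {x1.1} {x1.2, x3.1, x3.2} {x1.3} {x2.1} {x2.2} {x2.3} {x3.3} {x4.1} {x4.3}


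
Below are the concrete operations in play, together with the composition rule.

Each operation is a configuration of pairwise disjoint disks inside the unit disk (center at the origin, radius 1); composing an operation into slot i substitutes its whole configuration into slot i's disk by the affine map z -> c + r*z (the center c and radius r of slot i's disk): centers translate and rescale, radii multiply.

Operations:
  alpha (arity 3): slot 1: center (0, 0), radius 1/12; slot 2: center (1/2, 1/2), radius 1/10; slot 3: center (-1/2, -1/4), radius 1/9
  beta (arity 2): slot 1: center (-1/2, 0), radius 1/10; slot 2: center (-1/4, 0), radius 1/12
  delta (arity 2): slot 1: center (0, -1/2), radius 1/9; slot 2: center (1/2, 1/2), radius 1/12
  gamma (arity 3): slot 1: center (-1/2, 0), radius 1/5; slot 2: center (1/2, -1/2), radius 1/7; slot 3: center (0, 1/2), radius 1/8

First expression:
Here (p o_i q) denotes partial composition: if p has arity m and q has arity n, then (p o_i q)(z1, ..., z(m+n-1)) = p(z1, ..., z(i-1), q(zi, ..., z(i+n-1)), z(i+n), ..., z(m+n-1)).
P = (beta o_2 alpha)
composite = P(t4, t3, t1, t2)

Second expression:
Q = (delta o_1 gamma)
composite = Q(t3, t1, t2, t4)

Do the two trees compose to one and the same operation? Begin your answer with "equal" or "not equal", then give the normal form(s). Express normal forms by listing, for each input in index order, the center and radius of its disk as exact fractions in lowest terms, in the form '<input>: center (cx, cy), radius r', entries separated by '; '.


not equal; first: t1: center (-5/24, 1/24), radius 1/120; t2: center (-7/24, -1/48), radius 1/108; t3: center (-1/4, 0), radius 1/144; t4: center (-1/2, 0), radius 1/10; second: t1: center (1/18, -5/9), radius 1/63; t2: center (0, -4/9), radius 1/72; t3: center (-1/18, -1/2), radius 1/45; t4: center (1/2, 1/2), radius 1/12

The first expression reduces to t1: center (-5/24, 1/24), radius 1/120; t2: center (-7/24, -1/48), radius 1/108; t3: center (-1/4, 0), radius 1/144; t4: center (-1/2, 0), radius 1/10
The second expression reduces to t1: center (1/18, -5/9), radius 1/63; t2: center (0, -4/9), radius 1/72; t3: center (-1/18, -1/2), radius 1/45; t4: center (1/2, 1/2), radius 1/12
The normal forms differ: not equal.


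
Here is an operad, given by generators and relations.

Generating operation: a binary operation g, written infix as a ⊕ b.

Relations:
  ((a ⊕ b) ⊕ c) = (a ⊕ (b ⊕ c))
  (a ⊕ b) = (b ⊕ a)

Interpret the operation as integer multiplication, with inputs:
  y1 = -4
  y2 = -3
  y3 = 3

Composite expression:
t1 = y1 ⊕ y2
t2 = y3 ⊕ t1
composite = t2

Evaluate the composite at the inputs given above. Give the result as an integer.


36

(y1 ⊕ y2) = 12
(y3 ⊕ (y1 ⊕ y2)) = 36


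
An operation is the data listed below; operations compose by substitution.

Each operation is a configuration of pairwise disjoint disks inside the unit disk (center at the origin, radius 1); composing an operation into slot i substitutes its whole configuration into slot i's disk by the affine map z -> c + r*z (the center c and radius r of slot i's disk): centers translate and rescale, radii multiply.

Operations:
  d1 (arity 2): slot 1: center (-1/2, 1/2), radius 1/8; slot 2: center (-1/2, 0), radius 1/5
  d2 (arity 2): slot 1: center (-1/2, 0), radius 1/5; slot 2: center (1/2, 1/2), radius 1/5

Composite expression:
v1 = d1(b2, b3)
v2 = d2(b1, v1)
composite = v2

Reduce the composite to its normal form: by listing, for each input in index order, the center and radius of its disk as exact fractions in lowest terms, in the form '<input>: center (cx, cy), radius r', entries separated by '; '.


b1: center (-1/2, 0), radius 1/5; b2: center (2/5, 3/5), radius 1/40; b3: center (2/5, 1/2), radius 1/25


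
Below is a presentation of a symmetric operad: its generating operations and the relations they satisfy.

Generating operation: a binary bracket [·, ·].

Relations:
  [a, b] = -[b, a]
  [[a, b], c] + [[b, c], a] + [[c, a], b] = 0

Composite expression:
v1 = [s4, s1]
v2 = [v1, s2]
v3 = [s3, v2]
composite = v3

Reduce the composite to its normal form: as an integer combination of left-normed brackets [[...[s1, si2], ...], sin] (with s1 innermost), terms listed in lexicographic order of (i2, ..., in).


[[[s1, s4], s2], s3]

In the tensor algebra, words opening s1 carry the s1-anchored form.
Composite bracket: [s3, [[s4, s1], s2]]
Each bracket splits as ab - ba, giving 8 signed words (2^3 = 8).
Collect the words opening with s1:
  s1s4s2s3 (sign +1) contributes +[[[s1, s4], s2], s3]


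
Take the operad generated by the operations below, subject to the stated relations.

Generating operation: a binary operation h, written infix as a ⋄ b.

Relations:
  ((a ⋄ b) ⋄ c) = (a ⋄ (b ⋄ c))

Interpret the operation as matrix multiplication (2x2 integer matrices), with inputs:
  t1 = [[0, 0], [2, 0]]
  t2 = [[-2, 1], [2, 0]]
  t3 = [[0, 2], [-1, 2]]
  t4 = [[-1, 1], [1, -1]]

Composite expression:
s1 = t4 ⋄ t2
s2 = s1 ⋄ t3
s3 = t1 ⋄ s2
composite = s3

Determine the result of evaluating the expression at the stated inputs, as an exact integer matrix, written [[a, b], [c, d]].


[[0, 0], [2, 12]]

(t4 ⋄ t2) = [[4, -1], [-4, 1]]
((t4 ⋄ t2) ⋄ t3) = [[1, 6], [-1, -6]]
(t1 ⋄ ((t4 ⋄ t2) ⋄ t3)) = [[0, 0], [2, 12]]


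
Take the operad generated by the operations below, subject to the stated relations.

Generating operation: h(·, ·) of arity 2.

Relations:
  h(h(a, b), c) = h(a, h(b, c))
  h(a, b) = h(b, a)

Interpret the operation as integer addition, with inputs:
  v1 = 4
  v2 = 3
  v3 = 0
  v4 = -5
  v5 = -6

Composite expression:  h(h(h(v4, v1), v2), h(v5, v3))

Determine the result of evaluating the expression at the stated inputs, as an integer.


h(v4, v1) = -1
h(h(v4, v1), v2) = 2
h(v5, v3) = -6
h(h(h(v4, v1), v2), h(v5, v3)) = -4

-4


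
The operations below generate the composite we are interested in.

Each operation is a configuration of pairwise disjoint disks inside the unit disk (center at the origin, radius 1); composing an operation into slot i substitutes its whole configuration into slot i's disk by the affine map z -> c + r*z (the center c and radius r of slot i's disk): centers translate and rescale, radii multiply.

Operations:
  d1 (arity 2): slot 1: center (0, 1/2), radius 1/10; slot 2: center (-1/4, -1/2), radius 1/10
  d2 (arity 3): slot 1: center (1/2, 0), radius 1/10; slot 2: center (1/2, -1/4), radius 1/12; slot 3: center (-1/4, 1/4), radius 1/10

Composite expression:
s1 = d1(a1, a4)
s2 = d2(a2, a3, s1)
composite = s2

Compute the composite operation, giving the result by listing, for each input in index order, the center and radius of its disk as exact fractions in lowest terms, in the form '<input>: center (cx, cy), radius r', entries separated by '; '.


a1: center (-1/4, 3/10), radius 1/100; a2: center (1/2, 0), radius 1/10; a3: center (1/2, -1/4), radius 1/12; a4: center (-11/40, 1/5), radius 1/100

Nesting under d2 composes maps z -> c + r*z down each a-path.
a2: after 1 affine step, its disk has center (1/2, 0), radius 1/10
a3: after 1 affine step, its disk has center (1/2, -1/4), radius 1/12
a1: after 2 affine steps, its disk has center (-1/4, 3/10), radius 1/100
a4: after 2 affine steps, its disk has center (-11/40, 1/5), radius 1/100


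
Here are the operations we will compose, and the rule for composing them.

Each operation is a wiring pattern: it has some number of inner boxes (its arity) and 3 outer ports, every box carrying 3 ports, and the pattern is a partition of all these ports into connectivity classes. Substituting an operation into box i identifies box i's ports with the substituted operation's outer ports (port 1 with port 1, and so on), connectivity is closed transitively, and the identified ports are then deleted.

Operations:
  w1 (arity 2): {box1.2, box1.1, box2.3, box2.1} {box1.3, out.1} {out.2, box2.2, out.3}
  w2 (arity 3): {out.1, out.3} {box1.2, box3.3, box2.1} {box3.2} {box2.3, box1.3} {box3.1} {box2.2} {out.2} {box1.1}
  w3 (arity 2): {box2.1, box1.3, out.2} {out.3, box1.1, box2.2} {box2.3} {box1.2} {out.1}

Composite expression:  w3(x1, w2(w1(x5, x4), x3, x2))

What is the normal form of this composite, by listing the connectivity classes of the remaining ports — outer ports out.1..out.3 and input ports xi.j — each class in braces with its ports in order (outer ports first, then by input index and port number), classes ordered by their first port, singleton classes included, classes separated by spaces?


{out.1} {out.2, x1.3} {out.3, x1.1} {x1.2} {x2.1} {x2.2} {x2.3, x3.1, x3.3, x4.2} {x3.2} {x4.1, x4.3, x5.1, x5.2} {x5.3}

Reachability decides: close wires over w3-identified ports.
through w1, on inputs (x5, x4): {out.1, x5.3} {out.2, out.3, x4.2} {x4.1, x4.3, x5.1, x5.2} (out.j = stage outer ports)
through w2, on inputs (x5, x4, x3, x2): {out.1, out.3} {out.2} {x2.1} {x2.2} {x2.3, x3.1, x3.3, x4.2} {x3.2} {x4.1, x4.3, x5.1, x5.2} {x5.3} (out.j = stage outer ports)
through w3, on inputs (x1, x5, x4, x3, x2): {out.1} {out.2, x1.3} {out.3, x1.1} {x1.2} {x2.1} {x2.2} {x2.3, x3.1, x3.3, x4.2} {x3.2} {x4.1, x4.3, x5.1, x5.2} {x5.3} (out.j = stage outer ports)


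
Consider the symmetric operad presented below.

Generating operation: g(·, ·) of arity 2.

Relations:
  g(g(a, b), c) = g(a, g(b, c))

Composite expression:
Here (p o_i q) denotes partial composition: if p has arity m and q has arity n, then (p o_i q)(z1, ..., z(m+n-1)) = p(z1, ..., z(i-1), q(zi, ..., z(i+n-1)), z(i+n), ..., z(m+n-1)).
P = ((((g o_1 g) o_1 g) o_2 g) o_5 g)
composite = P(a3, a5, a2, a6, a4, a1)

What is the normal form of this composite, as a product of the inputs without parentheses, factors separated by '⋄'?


a3 ⋄ a5 ⋄ a2 ⋄ a6 ⋄ a4 ⋄ a1

The g-tree's shape is irrelevant; the a-reading-order decides.
g(a5, a2) collapses to a5 ⋄ a2
g(a3, g(a5, a2)) collapses to a3 ⋄ a5 ⋄ a2
g(g(a3, g(a5, a2)), a6) collapses to a3 ⋄ a5 ⋄ a2 ⋄ a6
g(a4, a1) collapses to a4 ⋄ a1
g(g(g(a3, g(a5, a2)), a6), g(a4, a1)) collapses to a3 ⋄ a5 ⋄ a2 ⋄ a6 ⋄ a4 ⋄ a1


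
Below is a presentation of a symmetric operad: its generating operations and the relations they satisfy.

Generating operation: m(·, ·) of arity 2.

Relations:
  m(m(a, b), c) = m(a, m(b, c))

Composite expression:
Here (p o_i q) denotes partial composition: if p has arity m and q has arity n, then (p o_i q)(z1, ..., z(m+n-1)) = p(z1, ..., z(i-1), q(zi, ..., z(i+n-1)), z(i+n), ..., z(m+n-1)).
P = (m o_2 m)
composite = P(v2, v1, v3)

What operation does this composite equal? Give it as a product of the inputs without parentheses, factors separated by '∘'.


v2 ∘ v1 ∘ v3

Key point: m is associative — brackets drop, the v-order remains.
m(v1, v3) spells out as v1 ∘ v3
m(v2, m(v1, v3)) spells out as v2 ∘ v1 ∘ v3


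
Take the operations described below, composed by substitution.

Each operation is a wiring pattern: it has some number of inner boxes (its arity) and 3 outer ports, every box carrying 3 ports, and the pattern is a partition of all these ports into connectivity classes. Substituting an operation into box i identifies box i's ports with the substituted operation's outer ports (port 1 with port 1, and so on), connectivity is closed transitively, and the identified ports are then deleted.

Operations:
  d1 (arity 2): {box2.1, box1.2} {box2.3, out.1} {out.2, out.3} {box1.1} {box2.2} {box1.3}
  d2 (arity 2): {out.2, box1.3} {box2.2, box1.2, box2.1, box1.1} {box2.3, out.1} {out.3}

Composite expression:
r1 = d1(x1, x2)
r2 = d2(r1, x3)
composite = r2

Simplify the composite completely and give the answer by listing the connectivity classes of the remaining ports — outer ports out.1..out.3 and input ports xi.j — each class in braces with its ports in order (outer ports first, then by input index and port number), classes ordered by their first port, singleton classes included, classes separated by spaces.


{out.1, x3.3} {out.2, x2.3, x3.1, x3.2} {out.3} {x1.1} {x1.2, x2.1} {x1.3} {x2.2}

Two ports join when wires chain via d2-identified ports.
stage d1: inputs (x1, x2), connectivity {out.1, x2.3} {out.2, out.3} {x1.1} {x1.2, x2.1} {x1.3} {x2.2}, out.j its boundary
stage d2: inputs (x1, x2, x3), connectivity {out.1, x3.3} {out.2, x2.3, x3.1, x3.2} {out.3} {x1.1} {x1.2, x2.1} {x1.3} {x2.2}, out.j its boundary


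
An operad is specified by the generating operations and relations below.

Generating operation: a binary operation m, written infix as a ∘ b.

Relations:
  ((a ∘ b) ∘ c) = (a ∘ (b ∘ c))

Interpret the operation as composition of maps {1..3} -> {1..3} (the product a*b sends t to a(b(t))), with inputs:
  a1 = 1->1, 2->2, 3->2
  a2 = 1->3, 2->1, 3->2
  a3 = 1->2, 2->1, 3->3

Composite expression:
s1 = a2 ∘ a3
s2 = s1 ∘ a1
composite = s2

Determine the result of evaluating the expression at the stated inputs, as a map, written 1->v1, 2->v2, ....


1->1, 2->3, 3->3

(a2 ∘ a3) = 1->1, 2->3, 3->2
((a2 ∘ a3) ∘ a1) = 1->1, 2->3, 3->3


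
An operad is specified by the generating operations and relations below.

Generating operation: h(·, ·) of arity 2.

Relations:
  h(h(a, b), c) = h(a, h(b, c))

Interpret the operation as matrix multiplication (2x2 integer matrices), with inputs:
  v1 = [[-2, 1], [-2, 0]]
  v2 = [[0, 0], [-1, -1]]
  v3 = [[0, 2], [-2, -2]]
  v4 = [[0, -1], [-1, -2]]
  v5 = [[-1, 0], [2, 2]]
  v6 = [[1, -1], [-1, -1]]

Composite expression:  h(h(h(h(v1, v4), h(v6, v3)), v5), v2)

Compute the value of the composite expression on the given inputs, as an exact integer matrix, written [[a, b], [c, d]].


h(v1, v4) = [[-1, 0], [0, 2]]
h(v6, v3) = [[2, 4], [2, 0]]
h(h(v1, v4), h(v6, v3)) = [[-2, -4], [4, 0]]
h(h(h(v1, v4), h(v6, v3)), v5) = [[-6, -8], [-4, 0]]
h(h(h(h(v1, v4), h(v6, v3)), v5), v2) = [[8, 8], [0, 0]]

[[8, 8], [0, 0]]


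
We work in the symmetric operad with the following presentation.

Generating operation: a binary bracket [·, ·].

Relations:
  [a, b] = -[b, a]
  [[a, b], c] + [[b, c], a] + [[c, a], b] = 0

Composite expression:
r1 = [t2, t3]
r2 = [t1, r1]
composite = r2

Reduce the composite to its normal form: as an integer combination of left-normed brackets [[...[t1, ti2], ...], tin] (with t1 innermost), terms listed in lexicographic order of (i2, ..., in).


[[t1, t2], t3] - [[t1, t3], t2]

Expand each bracket as ab - ba; the t1-initial words give the coefficients.
Composite bracket: [t1, [t2, t3]]
Applying ab - ba throughout gives 4 signed words (2^2 = 4).
The t1-initial words carry the normal form:
  from t1t2t3, sign +1: term +[[t1, t2], t3]
  from t1t3t2, sign -1: term -[[t1, t3], t2]


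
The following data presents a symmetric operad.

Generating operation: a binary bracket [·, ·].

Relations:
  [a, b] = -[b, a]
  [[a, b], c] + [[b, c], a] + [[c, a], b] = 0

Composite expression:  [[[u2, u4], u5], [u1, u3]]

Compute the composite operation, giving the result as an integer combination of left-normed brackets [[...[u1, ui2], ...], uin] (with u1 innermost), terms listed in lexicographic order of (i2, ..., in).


-[[[[u1, u3], u2], u4], u5] + [[[[u1, u3], u4], u2], u5] + [[[[u1, u3], u5], u2], u4] - [[[[u1, u3], u5], u4], u2]

A multilinear Lie element is pinned by u1-initial words (u1 innermost).
Composite bracket: [[[u2, u4], u5], [u1, u3]]
Under [a, b] = ab - ba we get 16 signed associative words (2^4 = 16).
Only words starting with u1 matter:
  u1u3u2u4u5 appears with sign -1, giving the term -[[[[u1, u3], u2], u4], u5]
  u1u3u4u2u5 appears with sign +1, giving the term +[[[[u1, u3], u4], u2], u5]
  u1u3u5u2u4 appears with sign +1, giving the term +[[[[u1, u3], u5], u2], u4]
  u1u3u5u4u2 appears with sign -1, giving the term -[[[[u1, u3], u5], u4], u2]


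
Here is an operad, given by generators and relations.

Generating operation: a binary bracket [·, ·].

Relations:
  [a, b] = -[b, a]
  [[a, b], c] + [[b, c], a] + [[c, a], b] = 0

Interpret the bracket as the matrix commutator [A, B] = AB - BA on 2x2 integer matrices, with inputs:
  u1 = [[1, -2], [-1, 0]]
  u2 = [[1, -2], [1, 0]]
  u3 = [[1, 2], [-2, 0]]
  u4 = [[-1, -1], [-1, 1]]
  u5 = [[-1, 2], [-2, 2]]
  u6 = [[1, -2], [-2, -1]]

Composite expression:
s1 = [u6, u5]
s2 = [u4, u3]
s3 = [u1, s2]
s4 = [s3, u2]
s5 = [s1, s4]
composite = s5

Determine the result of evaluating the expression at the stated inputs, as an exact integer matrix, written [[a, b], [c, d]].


[u6, u5] = [[8, -2], [10, -8]]
[u4, u3] = [[4, -3], [-5, -4]]
[u1, [u4, u3]] = [[7, 13], [-3, -7]]
[[u1, [u4, u3]], u2] = [[7, -41], [-17, -7]]
[[u6, u5], [[u1, [u4, u3]], u2]] = [[444, -628], [412, -444]]

[[444, -628], [412, -444]]


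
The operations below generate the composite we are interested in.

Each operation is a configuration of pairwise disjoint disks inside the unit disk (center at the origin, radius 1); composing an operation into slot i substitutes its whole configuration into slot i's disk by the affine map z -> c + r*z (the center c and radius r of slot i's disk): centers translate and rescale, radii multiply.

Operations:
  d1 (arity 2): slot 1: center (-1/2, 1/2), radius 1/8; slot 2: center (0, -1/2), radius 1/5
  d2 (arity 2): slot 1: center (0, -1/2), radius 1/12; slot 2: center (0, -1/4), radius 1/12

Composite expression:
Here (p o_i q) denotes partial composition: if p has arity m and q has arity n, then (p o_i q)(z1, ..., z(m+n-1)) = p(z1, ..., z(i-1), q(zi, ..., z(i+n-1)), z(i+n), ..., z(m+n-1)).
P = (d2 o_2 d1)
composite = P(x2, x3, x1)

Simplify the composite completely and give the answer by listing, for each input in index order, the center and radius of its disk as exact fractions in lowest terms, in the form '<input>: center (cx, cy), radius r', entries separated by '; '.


x1: center (0, -7/24), radius 1/60; x2: center (0, -1/2), radius 1/12; x3: center (-1/24, -5/24), radius 1/96

Each x-disk chains the slot maps above it in d2; radii multiply.
tracing x2 down its 1-map path: center (0, -1/2), radius 1/12
tracing x3 down its 2-map path: center (-1/24, -5/24), radius 1/96
tracing x1 down its 2-map path: center (0, -7/24), radius 1/60


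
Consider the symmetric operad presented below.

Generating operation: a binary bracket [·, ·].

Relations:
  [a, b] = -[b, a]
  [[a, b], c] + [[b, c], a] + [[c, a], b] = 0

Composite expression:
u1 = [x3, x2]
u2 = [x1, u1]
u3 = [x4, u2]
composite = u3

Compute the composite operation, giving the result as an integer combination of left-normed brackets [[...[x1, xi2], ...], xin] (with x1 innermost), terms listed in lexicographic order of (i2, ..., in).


[[[x1, x2], x3], x4] - [[[x1, x3], x2], x4]

A multilinear Lie element is pinned by x1-initial words (x1 innermost).
Composite bracket: [x4, [x1, [x3, x2]]]
Each bracket splits as ab - ba, giving 8 signed words (2^3 = 8).
Keep just the words that open with x1:
  x1x2x3x4 (sign +1) contributes +[[[x1, x2], x3], x4]
  x1x3x2x4 (sign -1) contributes -[[[x1, x3], x2], x4]


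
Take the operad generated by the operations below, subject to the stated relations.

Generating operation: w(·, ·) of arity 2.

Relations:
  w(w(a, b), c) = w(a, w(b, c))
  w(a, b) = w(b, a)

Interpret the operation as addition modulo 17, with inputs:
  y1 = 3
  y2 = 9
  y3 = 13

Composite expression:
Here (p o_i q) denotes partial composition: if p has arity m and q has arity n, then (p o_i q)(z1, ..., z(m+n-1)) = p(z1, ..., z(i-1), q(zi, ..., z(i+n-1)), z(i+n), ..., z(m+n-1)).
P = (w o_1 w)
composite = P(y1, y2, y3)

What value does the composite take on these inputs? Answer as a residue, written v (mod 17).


8 (mod 17)


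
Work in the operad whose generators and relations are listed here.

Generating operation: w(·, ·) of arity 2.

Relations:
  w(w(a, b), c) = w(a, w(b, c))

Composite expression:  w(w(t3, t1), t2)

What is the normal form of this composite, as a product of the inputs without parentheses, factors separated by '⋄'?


t3 ⋄ t1 ⋄ t2


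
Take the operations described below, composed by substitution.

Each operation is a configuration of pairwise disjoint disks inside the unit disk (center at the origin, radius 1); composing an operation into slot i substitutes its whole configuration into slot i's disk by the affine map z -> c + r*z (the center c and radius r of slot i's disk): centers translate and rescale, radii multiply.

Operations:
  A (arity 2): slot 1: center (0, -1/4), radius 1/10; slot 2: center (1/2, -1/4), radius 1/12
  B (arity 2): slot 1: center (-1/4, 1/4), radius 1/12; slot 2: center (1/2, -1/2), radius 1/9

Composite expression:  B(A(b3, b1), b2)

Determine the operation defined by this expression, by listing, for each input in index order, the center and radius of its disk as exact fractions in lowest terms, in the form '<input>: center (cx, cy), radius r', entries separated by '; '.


Nesting under B composes maps z -> c + r*z down each b-path.
input b3: applying the 2 nested substitutions gives center (-1/4, 11/48), radius 1/120
input b1: applying the 2 nested substitutions gives center (-5/24, 11/48), radius 1/144
input b2: applying the 1 nested substitution gives center (1/2, -1/2), radius 1/9

b1: center (-5/24, 11/48), radius 1/144; b2: center (1/2, -1/2), radius 1/9; b3: center (-1/4, 11/48), radius 1/120


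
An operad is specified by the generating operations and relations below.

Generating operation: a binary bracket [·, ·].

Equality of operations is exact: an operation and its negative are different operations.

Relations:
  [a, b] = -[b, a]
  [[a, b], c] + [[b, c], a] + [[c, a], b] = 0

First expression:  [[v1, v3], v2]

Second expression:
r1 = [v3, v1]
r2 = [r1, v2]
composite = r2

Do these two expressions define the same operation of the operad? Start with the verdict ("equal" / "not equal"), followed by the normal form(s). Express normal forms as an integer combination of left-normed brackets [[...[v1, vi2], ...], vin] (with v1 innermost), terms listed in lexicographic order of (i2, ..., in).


Normal form of the first expression: [[v1, v3], v2]
Normal form of the second expression: -[[v1, v3], v2]
They disagree, so not equal.

not equal: they reduce to [[v1, v3], v2] and -[[v1, v3], v2]


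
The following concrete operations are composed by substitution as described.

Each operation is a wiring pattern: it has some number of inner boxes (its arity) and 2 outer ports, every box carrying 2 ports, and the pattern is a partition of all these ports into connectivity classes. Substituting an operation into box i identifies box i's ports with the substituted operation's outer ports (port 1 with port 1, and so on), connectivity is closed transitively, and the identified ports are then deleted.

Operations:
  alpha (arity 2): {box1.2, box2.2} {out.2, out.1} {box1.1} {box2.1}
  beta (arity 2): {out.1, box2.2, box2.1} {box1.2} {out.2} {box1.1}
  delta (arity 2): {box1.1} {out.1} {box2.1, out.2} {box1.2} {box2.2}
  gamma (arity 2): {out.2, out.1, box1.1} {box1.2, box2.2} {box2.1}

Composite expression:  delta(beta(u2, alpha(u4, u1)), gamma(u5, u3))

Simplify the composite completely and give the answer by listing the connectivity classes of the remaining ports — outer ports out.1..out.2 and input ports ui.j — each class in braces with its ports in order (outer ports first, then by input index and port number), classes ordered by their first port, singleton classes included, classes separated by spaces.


{out.1} {out.2, u5.1} {u1.1} {u1.2, u4.2} {u2.1} {u2.2} {u3.1} {u3.2, u5.2} {u4.1}

Treat the ports identified at delta as solder joints: merge, then drop.
composing alpha on (u4, u1), with out.j its own outer ports: {out.1, out.2} {u1.1} {u1.2, u4.2} {u4.1}
composing beta on (u2, u4, u1), with out.j its own outer ports: {out.1} {out.2} {u1.1} {u1.2, u4.2} {u2.1} {u2.2} {u4.1}
composing gamma on (u5, u3), with out.j its own outer ports: {out.1, out.2, u5.1} {u3.1} {u3.2, u5.2}
composing delta on (u2, u4, u1, u5, u3), with out.j its own outer ports: {out.1} {out.2, u5.1} {u1.1} {u1.2, u4.2} {u2.1} {u2.2} {u3.1} {u3.2, u5.2} {u4.1}
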